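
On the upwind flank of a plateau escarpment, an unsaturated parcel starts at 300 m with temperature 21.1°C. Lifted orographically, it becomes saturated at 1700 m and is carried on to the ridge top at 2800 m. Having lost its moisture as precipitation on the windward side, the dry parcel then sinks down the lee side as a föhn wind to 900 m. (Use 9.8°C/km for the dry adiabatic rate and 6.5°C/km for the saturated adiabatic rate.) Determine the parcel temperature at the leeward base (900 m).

18.85°C

Dry to 1700 m: -9.8 × 1.4 km = -13.72°C, so T = 7.38°C.
Saturated to 2800 m: -6.5 × 1.1 km = -7.15°C, so T = 0.23°C.
Dry descent to 900 m: +9.8 × 1.9 km = +18.62°C, so T = 18.85°C.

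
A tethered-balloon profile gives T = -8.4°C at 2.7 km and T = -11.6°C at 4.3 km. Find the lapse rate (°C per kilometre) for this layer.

Γ = −ΔT/Δz = (-8.4 − (-11.6)) / (4300 − 2700) m
  = 3.2°C / 1.6 km = 2°C/km

2°C/km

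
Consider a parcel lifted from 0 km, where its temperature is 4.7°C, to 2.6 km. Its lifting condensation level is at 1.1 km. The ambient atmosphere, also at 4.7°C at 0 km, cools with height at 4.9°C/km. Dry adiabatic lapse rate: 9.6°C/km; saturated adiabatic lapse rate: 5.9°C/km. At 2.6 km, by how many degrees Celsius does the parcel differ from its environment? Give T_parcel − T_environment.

Parcel:
  0–1100 m, dry: Δz = 1.1 km ⇒ ΔT = -10.56°C; T = -5.86°C
  1100–2600 m, saturated: Δz = 1.5 km ⇒ ΔT = -8.85°C; T = -14.71°C
Environment:
  0–2600 m, environment: Δz = 2.6 km ⇒ ΔT = -12.74°C; T = -8.04°C
T_parcel − T_env = -14.71 − (-8.04) = -6.67°C

-6.67°C (parcel cooler than environment)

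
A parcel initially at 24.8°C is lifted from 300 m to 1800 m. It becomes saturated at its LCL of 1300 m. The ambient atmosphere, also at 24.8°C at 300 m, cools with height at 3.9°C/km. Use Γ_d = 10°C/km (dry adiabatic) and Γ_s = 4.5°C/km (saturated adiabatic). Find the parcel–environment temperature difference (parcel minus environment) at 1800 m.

Parcel:
  300 → 1300 m (dry, 10°C/km): ΔT = -10 × 1 = -10°C → T = 14.8°C
  1300 → 1800 m (saturated, 4.5°C/km): ΔT = -4.5 × 0.5 = -2.25°C → T = 12.55°C
Environment:
  300 → 1800 m (environment, 3.9°C/km): ΔT = -3.9 × 1.5 = -5.85°C → T = 18.95°C
T_parcel − T_env = 12.55 − 18.95 = -6.4°C

-6.4°C (parcel cooler than environment)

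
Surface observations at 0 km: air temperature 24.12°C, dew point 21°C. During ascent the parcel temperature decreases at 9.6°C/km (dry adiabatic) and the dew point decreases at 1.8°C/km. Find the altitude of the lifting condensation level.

0.4 km

T and T_d converge at 9.6 − 1.8 = 7.8°C per km
Height above start = (24.12 − 21) / 7.8 = 0.4 km
LCL altitude = 0 m + 400 m = 400 m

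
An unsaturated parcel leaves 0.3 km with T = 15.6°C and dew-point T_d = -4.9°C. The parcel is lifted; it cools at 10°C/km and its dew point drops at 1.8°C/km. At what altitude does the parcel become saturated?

T and T_d converge at 10 − 1.8 = 8.2°C per km
Height above start = (15.6 − (-4.9)) / 8.2 = 2.5 km
LCL altitude = 300 m + 2500 m = 2800 m

2.8 km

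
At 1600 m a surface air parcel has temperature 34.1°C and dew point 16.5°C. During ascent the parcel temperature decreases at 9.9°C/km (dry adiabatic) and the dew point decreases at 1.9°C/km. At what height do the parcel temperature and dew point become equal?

3800 m

T and T_d converge at 9.9 − 1.9 = 8°C per km
Height above start = (34.1 − 16.5) / 8 = 2.2 km
LCL altitude = 1600 m + 2200 m = 3800 m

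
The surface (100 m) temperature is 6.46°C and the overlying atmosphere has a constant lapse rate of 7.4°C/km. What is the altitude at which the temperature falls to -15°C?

Height above start = (6.46 − (-15)) / 7.4 = 2.9 km
Altitude = 100 m + 2900 m = 3000 m

3000 m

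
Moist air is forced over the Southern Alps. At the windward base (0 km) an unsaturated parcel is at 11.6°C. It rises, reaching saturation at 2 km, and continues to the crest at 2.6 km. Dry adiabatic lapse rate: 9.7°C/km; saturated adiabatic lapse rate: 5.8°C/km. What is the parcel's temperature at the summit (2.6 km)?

-11.28°C

From 0 m to 2000 m (dry): cools by 9.7 × 2 = 19.4°C, giving -7.8°C.
From 2000 m to 2600 m (saturated): cools by 5.8 × 0.6 = 3.48°C, giving -11.28°C.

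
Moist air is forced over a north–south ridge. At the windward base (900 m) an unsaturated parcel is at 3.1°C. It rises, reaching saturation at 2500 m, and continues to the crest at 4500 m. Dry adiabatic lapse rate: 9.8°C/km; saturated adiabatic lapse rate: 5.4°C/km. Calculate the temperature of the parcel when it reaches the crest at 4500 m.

-23.38°C

900 → 2500 m (dry, 9.8°C/km): ΔT = -9.8 × 1.6 = -15.68°C → T = -12.58°C
2500 → 4500 m (saturated, 5.4°C/km): ΔT = -5.4 × 2 = -10.8°C → T = -23.38°C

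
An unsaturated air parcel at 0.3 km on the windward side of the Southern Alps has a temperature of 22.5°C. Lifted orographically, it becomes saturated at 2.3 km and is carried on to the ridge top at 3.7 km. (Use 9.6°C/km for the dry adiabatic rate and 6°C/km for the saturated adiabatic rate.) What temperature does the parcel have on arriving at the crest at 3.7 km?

Dry to 2300 m: -9.6 × 2 km = -19.2°C, so T = 3.3°C.
Saturated to 3700 m: -6 × 1.4 km = -8.4°C, so T = -5.1°C.

-5.1°C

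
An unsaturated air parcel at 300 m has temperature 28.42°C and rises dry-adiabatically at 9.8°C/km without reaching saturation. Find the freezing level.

3200 m

Height above start = (28.42 − 0) / 9.8 = 2.9 km
Altitude = 300 m + 2900 m = 3200 m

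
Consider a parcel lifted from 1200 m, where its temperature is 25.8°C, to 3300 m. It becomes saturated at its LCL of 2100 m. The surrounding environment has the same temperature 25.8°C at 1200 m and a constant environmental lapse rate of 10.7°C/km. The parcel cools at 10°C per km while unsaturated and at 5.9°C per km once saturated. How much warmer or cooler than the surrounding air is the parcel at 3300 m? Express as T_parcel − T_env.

+6.39°C (parcel warmer than environment)

Parcel:
  1200 → 2100 m (dry, 10°C/km): ΔT = -10 × 0.9 = -9°C → T = 16.8°C
  2100 → 3300 m (saturated, 5.9°C/km): ΔT = -5.9 × 1.2 = -7.08°C → T = 9.72°C
Environment:
  1200 → 3300 m (environment, 10.7°C/km): ΔT = -10.7 × 2.1 = -22.47°C → T = 3.33°C
T_parcel − T_env = 9.72 − 3.33 = +6.39°C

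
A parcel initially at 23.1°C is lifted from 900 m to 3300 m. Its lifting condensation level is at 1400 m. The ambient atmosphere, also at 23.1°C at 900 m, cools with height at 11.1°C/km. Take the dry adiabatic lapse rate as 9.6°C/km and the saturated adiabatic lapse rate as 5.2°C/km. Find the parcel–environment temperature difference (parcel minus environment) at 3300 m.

+11.96°C (parcel warmer than environment)

Parcel:
  Dry to 1400 m: -9.6 × 0.5 km = -4.8°C, so T = 18.3°C.
  Saturated to 3300 m: -5.2 × 1.9 km = -9.88°C, so T = 8.42°C.
Environment:
  Environment to 3300 m: -11.1 × 2.4 km = -26.64°C, so T = -3.54°C.
T_parcel − T_env = 8.42 − (-3.54) = +11.96°C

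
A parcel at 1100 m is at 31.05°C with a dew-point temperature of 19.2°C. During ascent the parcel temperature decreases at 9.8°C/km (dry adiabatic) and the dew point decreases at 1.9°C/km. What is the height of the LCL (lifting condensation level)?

2600 m

T and T_d converge at 9.8 − 1.9 = 7.9°C per km
Height above start = (31.05 − 19.2) / 7.9 = 1.5 km
LCL altitude = 1100 m + 1500 m = 2600 m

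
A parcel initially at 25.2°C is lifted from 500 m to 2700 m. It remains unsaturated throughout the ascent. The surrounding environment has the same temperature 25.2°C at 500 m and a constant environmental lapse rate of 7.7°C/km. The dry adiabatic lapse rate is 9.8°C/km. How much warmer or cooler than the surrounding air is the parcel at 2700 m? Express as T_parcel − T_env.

-4.62°C (parcel cooler than environment)

Parcel:
  500 → 2700 m (dry, 9.8°C/km): ΔT = -9.8 × 2.2 = -21.56°C → T = 3.64°C
Environment:
  500 → 2700 m (environment, 7.7°C/km): ΔT = -7.7 × 2.2 = -16.94°C → T = 8.26°C
T_parcel − T_env = 3.64 − 8.26 = -4.62°C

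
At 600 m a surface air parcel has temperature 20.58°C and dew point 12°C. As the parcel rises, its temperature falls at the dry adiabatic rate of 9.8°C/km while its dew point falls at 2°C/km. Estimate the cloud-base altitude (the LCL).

T and T_d converge at 9.8 − 2 = 7.8°C per km
Height above start = (20.58 − 12) / 7.8 = 1.1 km
LCL altitude = 600 m + 1100 m = 1700 m

1700 m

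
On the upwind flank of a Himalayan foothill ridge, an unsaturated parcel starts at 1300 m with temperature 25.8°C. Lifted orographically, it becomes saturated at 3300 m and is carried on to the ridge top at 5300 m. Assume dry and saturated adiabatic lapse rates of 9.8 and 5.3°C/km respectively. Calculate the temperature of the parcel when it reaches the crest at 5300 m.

-4.4°C

1300 → 3300 m (dry, 9.8°C/km): ΔT = -9.8 × 2 = -19.6°C → T = 6.2°C
3300 → 5300 m (saturated, 5.3°C/km): ΔT = -5.3 × 2 = -10.6°C → T = -4.4°C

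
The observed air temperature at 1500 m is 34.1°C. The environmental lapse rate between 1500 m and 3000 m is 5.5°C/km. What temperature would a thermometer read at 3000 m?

1500 → 3000 m (environmental, 5.5°C/km): ΔT = -5.5 × 1.5 = -8.25°C → T = 25.85°C

25.85°C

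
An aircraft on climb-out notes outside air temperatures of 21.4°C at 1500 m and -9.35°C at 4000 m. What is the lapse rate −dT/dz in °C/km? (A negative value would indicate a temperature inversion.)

12.3°C/km

Γ = −ΔT/Δz = (21.4 − (-9.35)) / (4000 − 1500) m
  = 30.75°C / 2.5 km = 12.3°C/km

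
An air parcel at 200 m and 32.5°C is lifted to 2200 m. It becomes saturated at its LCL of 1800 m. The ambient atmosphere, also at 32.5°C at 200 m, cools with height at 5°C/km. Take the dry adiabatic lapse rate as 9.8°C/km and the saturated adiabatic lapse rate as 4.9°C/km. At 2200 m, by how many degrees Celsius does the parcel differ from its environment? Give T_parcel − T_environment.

Parcel:
  200–1800 m, dry: Δz = 1.6 km ⇒ ΔT = -15.68°C; T = 16.82°C
  1800–2200 m, saturated: Δz = 0.4 km ⇒ ΔT = -1.96°C; T = 14.86°C
Environment:
  200–2200 m, environment: Δz = 2 km ⇒ ΔT = -10°C; T = 22.5°C
T_parcel − T_env = 14.86 − 22.5 = -7.64°C

-7.64°C (parcel cooler than environment)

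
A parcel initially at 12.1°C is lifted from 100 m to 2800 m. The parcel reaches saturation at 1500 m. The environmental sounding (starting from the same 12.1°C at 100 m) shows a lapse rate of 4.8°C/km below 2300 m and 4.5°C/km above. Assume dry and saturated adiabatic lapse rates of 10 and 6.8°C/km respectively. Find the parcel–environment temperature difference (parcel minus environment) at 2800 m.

Parcel:
  100 → 1500 m (dry, 10°C/km): ΔT = -10 × 1.4 = -14°C → T = -1.9°C
  1500 → 2800 m (saturated, 6.8°C/km): ΔT = -6.8 × 1.3 = -8.84°C → T = -10.74°C
Environment:
  100 → 2300 m (environment, lower layer, 4.8°C/km): ΔT = -4.8 × 2.2 = -10.56°C → T = 1.54°C
  2300 → 2800 m (environment, upper layer, 4.5°C/km): ΔT = -4.5 × 0.5 = -2.25°C → T = -0.71°C
T_parcel − T_env = -10.74 − (-0.71) = -10.03°C

-10.03°C (parcel cooler than environment)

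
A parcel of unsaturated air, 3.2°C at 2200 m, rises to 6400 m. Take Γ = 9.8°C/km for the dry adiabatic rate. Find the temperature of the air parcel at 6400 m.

2200–6400 m, dry adiabatic: Δz = 4.2 km ⇒ ΔT = -41.16°C; T = -37.96°C

-37.96°C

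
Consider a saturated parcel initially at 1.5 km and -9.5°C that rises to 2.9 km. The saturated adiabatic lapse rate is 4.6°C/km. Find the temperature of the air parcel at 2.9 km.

From 1500 m to 2900 m (saturated adiabatic): cools by 4.6 × 1.4 = 6.44°C, giving -15.94°C.

-15.94°C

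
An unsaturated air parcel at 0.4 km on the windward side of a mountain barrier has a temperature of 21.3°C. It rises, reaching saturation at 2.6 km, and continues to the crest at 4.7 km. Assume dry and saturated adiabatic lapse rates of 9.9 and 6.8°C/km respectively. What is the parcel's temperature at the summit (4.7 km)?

400 → 2600 m (dry, 9.9°C/km): ΔT = -9.9 × 2.2 = -21.78°C → T = -0.48°C
2600 → 4700 m (saturated, 6.8°C/km): ΔT = -6.8 × 2.1 = -14.28°C → T = -14.76°C

-14.76°C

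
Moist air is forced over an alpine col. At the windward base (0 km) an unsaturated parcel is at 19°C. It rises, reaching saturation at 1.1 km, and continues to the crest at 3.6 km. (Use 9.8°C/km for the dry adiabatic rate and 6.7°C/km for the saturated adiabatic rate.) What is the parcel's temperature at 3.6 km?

-8.53°C

0–1100 m, dry: Δz = 1.1 km ⇒ ΔT = -10.78°C; T = 8.22°C
1100–3600 m, saturated: Δz = 2.5 km ⇒ ΔT = -16.75°C; T = -8.53°C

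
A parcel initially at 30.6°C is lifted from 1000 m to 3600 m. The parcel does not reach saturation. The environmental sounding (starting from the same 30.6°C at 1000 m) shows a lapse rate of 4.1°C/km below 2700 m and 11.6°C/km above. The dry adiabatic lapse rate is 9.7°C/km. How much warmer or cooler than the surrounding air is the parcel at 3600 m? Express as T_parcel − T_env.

Parcel:
  1000–3600 m, dry: Δz = 2.6 km ⇒ ΔT = -25.22°C; T = 5.38°C
Environment:
  1000–2700 m, environment, lower layer: Δz = 1.7 km ⇒ ΔT = -6.97°C; T = 23.63°C
  2700–3600 m, environment, upper layer: Δz = 0.9 km ⇒ ΔT = -10.44°C; T = 13.19°C
T_parcel − T_env = 5.38 − 13.19 = -7.81°C

-7.81°C (parcel cooler than environment)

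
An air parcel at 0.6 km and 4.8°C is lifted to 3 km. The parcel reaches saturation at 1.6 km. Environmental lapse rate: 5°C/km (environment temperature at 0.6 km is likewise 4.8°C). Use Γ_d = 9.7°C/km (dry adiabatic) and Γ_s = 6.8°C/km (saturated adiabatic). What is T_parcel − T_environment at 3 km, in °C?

Parcel:
  600–1600 m, dry: Δz = 1 km ⇒ ΔT = -9.7°C; T = -4.9°C
  1600–3000 m, saturated: Δz = 1.4 km ⇒ ΔT = -9.52°C; T = -14.42°C
Environment:
  600–3000 m, environment: Δz = 2.4 km ⇒ ΔT = -12°C; T = -7.2°C
T_parcel − T_env = -14.42 − (-7.2) = -7.22°C

-7.22°C (parcel cooler than environment)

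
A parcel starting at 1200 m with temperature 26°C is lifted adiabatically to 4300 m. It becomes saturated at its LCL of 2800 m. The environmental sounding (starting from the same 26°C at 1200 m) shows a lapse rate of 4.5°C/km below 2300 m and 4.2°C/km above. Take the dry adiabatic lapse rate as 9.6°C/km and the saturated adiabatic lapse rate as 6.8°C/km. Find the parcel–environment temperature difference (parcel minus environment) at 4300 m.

-12.21°C (parcel cooler than environment)

Parcel:
  1200–2800 m, dry: Δz = 1.6 km ⇒ ΔT = -15.36°C; T = 10.64°C
  2800–4300 m, saturated: Δz = 1.5 km ⇒ ΔT = -10.2°C; T = 0.44°C
Environment:
  1200–2300 m, environment, lower layer: Δz = 1.1 km ⇒ ΔT = -4.95°C; T = 21.05°C
  2300–4300 m, environment, upper layer: Δz = 2 km ⇒ ΔT = -8.4°C; T = 12.65°C
T_parcel − T_env = 0.44 − 12.65 = -12.21°C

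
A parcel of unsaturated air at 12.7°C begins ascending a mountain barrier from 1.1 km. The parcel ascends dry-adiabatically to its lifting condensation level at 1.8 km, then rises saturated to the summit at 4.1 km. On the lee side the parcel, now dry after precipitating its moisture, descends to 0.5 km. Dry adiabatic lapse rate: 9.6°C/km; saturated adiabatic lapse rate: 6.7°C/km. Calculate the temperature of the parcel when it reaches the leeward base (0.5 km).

Dry to 1800 m: -9.6 × 0.7 km = -6.72°C, so T = 5.98°C.
Saturated to 4100 m: -6.7 × 2.3 km = -15.41°C, so T = -9.43°C.
Dry descent to 500 m: +9.6 × 3.6 km = +34.56°C, so T = 25.13°C.

25.13°C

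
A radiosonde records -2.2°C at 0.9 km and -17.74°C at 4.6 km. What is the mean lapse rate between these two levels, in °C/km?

Γ = −ΔT/Δz = (-2.2 − (-17.74)) / (4600 − 900) m
  = 15.54°C / 3.7 km = 4.2°C/km

4.2°C/km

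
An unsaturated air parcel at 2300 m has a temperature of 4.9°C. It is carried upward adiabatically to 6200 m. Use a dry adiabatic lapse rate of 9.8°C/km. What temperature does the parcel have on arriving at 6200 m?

2300–6200 m, dry adiabatic: Δz = 3.9 km ⇒ ΔT = -38.22°C; T = -33.32°C

-33.32°C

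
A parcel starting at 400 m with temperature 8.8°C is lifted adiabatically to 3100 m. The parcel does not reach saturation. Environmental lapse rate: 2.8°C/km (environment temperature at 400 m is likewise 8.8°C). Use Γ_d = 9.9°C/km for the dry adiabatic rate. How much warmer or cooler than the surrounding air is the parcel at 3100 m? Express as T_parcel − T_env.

Parcel:
  400–3100 m, dry: Δz = 2.7 km ⇒ ΔT = -26.73°C; T = -17.93°C
Environment:
  400–3100 m, environment: Δz = 2.7 km ⇒ ΔT = -7.56°C; T = 1.24°C
T_parcel − T_env = -17.93 − 1.24 = -19.17°C

-19.17°C (parcel cooler than environment)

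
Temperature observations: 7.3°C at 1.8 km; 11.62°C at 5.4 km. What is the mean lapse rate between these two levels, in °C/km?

Γ = −ΔT/Δz = (7.3 − 11.62) / (5400 − 1800) m
  = -4.32°C / 3.6 km = -1.2°C/km

-1.2°C/km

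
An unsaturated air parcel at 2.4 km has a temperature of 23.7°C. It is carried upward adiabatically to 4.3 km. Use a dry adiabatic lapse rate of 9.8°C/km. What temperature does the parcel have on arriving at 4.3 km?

Dry adiabatic to 4300 m: -9.8 × 1.9 km = -18.62°C, so T = 5.08°C.

5.08°C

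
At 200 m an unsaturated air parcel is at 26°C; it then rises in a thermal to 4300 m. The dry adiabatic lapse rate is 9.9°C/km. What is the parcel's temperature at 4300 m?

200–4300 m, dry adiabatic: Δz = 4.1 km ⇒ ΔT = -40.59°C; T = -14.59°C

-14.59°C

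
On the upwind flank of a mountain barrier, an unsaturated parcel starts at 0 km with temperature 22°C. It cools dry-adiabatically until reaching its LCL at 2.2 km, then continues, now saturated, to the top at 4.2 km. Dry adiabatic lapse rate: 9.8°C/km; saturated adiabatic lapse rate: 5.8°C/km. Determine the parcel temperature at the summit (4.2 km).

-11.16°C

Dry to 2200 m: -9.8 × 2.2 km = -21.56°C, so T = 0.44°C.
Saturated to 4200 m: -5.8 × 2 km = -11.6°C, so T = -11.16°C.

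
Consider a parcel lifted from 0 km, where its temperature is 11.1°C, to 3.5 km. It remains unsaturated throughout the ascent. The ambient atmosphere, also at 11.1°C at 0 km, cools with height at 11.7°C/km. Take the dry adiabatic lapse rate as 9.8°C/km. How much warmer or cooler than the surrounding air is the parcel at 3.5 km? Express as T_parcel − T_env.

+6.65°C (parcel warmer than environment)

Parcel:
  From 0 m to 3500 m (dry): cools by 9.8 × 3.5 = 34.3°C, giving -23.2°C.
Environment:
  From 0 m to 3500 m (environment): cools by 11.7 × 3.5 = 40.95°C, giving -29.85°C.
T_parcel − T_env = -23.2 − (-29.85) = +6.65°C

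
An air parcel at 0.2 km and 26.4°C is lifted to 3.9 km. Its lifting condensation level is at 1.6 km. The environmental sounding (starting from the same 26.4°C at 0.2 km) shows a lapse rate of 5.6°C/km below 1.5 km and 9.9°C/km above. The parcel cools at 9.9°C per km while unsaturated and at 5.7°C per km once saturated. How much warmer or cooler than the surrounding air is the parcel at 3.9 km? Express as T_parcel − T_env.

Parcel:
  From 200 m to 1600 m (dry): cools by 9.9 × 1.4 = 13.86°C, giving 12.54°C.
  From 1600 m to 3900 m (saturated): cools by 5.7 × 2.3 = 13.11°C, giving -0.57°C.
Environment:
  From 200 m to 1500 m (environment, lower layer): cools by 5.6 × 1.3 = 7.28°C, giving 19.12°C.
  From 1500 m to 3900 m (environment, upper layer): cools by 9.9 × 2.4 = 23.76°C, giving -4.64°C.
T_parcel − T_env = -0.57 − (-4.64) = +4.07°C

+4.07°C (parcel warmer than environment)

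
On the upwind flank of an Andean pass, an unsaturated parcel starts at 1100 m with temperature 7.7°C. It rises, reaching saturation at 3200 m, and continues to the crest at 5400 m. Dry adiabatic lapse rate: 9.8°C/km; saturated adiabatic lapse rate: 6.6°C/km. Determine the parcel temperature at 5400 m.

-27.4°C

Dry to 3200 m: -9.8 × 2.1 km = -20.58°C, so T = -12.88°C.
Saturated to 5400 m: -6.6 × 2.2 km = -14.52°C, so T = -27.4°C.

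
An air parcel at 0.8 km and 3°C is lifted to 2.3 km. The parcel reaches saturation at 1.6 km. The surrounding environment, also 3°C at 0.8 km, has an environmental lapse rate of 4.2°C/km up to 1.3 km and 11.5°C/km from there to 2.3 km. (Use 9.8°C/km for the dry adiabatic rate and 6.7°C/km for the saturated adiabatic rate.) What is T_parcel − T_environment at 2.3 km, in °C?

Parcel:
  Dry to 1600 m: -9.8 × 0.8 km = -7.84°C, so T = -4.84°C.
  Saturated to 2300 m: -6.7 × 0.7 km = -4.69°C, so T = -9.53°C.
Environment:
  Environment, lower layer to 1300 m: -4.2 × 0.5 km = -2.1°C, so T = 0.9°C.
  Environment, upper layer to 2300 m: -11.5 × 1 km = -11.5°C, so T = -10.6°C.
T_parcel − T_env = -9.53 − (-10.6) = +1.07°C

+1.07°C (parcel warmer than environment)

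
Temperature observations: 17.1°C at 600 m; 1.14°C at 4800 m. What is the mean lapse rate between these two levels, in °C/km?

Γ = −ΔT/Δz = (17.1 − 1.14) / (4800 − 600) m
  = 15.96°C / 4.2 km = 3.8°C/km

3.8°C/km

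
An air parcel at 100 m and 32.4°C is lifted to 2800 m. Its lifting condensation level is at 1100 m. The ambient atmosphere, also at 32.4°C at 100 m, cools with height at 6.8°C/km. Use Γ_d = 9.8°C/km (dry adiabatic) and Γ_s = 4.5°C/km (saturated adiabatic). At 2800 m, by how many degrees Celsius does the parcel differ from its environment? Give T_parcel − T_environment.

Parcel:
  100–1100 m, dry: Δz = 1 km ⇒ ΔT = -9.8°C; T = 22.6°C
  1100–2800 m, saturated: Δz = 1.7 km ⇒ ΔT = -7.65°C; T = 14.95°C
Environment:
  100–2800 m, environment: Δz = 2.7 km ⇒ ΔT = -18.36°C; T = 14.04°C
T_parcel − T_env = 14.95 − 14.04 = +0.91°C

+0.91°C (parcel warmer than environment)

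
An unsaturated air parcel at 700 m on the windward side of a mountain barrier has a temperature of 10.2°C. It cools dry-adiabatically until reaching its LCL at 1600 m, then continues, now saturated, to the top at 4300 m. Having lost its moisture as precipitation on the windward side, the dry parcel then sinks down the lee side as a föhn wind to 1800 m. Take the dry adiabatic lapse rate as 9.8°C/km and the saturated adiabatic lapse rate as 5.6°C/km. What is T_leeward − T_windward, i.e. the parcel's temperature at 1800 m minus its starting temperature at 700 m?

Dry to 1600 m: -9.8 × 0.9 km = -8.82°C, so T = 1.38°C.
Saturated to 4300 m: -5.6 × 2.7 km = -15.12°C, so T = -13.74°C.
Dry descent to 1800 m: +9.8 × 2.5 km = +24.5°C, so T = 10.76°C.
Net change vs windward start: 10.76 − 10.2 = +0.56°C

+0.56°C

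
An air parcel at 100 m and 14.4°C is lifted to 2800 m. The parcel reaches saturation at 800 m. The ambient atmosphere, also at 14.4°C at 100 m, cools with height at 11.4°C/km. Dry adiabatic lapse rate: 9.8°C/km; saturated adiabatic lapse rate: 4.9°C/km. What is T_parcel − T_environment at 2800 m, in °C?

+14.12°C (parcel warmer than environment)

Parcel:
  100 → 800 m (dry, 9.8°C/km): ΔT = -9.8 × 0.7 = -6.86°C → T = 7.54°C
  800 → 2800 m (saturated, 4.9°C/km): ΔT = -4.9 × 2 = -9.8°C → T = -2.26°C
Environment:
  100 → 2800 m (environment, 11.4°C/km): ΔT = -11.4 × 2.7 = -30.78°C → T = -16.38°C
T_parcel − T_env = -2.26 − (-16.38) = +14.12°C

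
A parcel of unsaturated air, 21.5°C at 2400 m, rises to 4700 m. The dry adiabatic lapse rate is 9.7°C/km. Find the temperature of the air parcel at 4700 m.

From 2400 m to 4700 m (dry adiabatic): cools by 9.7 × 2.3 = 22.31°C, giving -0.81°C.

-0.81°C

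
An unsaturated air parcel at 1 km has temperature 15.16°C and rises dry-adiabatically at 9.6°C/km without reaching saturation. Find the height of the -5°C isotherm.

Height above start = (15.16 − (-5)) / 9.6 = 2.1 km
Altitude = 1000 m + 2100 m = 3100 m

3.1 km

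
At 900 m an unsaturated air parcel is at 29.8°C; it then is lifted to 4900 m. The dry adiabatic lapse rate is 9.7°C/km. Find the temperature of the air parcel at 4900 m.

Dry adiabatic to 4900 m: -9.7 × 4 km = -38.8°C, so T = -9°C.

-9°C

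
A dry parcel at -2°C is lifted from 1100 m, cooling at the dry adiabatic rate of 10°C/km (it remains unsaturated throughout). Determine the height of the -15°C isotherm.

2400 m

Height above start = (-2 − (-15)) / 10 = 1.3 km
Altitude = 1100 m + 1300 m = 2400 m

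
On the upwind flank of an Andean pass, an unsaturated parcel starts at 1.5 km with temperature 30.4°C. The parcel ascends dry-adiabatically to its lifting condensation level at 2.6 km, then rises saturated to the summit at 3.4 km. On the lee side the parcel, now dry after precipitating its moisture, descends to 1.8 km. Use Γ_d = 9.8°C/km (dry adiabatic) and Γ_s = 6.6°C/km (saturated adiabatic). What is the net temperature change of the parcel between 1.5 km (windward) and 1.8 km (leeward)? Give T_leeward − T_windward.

-0.38°C

1500 → 2600 m (dry, 9.8°C/km): ΔT = -9.8 × 1.1 = -10.78°C → T = 19.62°C
2600 → 3400 m (saturated, 6.6°C/km): ΔT = -6.6 × 0.8 = -5.28°C → T = 14.34°C
3400 → 1800 m (dry descent, 9.8°C/km): ΔT = +9.8 × 1.6 = +15.68°C → T = 30.02°C
Net change vs windward start: 30.02 − 30.4 = -0.38°C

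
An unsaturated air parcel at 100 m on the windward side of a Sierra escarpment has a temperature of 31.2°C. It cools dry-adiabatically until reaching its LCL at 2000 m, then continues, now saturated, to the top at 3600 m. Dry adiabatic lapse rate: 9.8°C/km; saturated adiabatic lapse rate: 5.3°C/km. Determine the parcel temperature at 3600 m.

4.1°C

100 → 2000 m (dry, 9.8°C/km): ΔT = -9.8 × 1.9 = -18.62°C → T = 12.58°C
2000 → 3600 m (saturated, 5.3°C/km): ΔT = -5.3 × 1.6 = -8.48°C → T = 4.1°C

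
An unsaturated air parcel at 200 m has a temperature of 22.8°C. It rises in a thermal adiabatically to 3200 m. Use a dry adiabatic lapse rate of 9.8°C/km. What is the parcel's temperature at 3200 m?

-6.6°C

Dry adiabatic to 3200 m: -9.8 × 3 km = -29.4°C, so T = -6.6°C.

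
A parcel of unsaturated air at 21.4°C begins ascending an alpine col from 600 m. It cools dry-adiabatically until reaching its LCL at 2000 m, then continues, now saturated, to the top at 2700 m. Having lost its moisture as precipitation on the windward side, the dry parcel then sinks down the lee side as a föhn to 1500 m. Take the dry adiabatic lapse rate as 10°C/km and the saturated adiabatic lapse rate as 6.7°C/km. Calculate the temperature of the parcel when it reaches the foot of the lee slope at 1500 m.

14.71°C

Dry to 2000 m: -10 × 1.4 km = -14°C, so T = 7.4°C.
Saturated to 2700 m: -6.7 × 0.7 km = -4.69°C, so T = 2.71°C.
Dry descent to 1500 m: +10 × 1.2 km = +12°C, so T = 14.71°C.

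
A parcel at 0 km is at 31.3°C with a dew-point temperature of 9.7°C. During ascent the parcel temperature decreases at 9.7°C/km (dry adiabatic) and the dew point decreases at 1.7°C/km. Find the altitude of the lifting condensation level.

T and T_d converge at 9.7 − 1.7 = 8°C per km
Height above start = (31.3 − 9.7) / 8 = 2.7 km
LCL altitude = 0 m + 2700 m = 2700 m

2.7 km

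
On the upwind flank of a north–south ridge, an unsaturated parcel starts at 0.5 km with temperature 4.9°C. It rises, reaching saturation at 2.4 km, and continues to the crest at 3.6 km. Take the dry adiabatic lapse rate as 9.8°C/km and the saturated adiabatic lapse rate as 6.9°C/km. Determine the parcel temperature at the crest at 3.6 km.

From 500 m to 2400 m (dry): cools by 9.8 × 1.9 = 18.62°C, giving -13.72°C.
From 2400 m to 3600 m (saturated): cools by 6.9 × 1.2 = 8.28°C, giving -22°C.

-22°C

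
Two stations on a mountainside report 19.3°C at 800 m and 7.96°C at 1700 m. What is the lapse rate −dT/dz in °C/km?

Γ = −ΔT/Δz = (19.3 − 7.96) / (1700 − 800) m
  = 11.34°C / 0.9 km = 12.6°C/km

12.6°C/km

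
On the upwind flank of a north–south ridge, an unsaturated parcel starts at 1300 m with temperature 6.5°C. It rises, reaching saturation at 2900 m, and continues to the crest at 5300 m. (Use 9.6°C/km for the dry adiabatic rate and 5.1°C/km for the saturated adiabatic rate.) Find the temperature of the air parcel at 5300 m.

1300–2900 m, dry: Δz = 1.6 km ⇒ ΔT = -15.36°C; T = -8.86°C
2900–5300 m, saturated: Δz = 2.4 km ⇒ ΔT = -12.24°C; T = -21.1°C

-21.1°C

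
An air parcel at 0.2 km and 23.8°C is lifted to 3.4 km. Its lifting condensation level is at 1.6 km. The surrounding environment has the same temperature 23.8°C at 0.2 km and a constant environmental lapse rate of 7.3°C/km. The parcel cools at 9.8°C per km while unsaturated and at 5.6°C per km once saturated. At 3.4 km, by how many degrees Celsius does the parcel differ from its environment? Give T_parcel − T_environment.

-0.44°C (parcel cooler than environment)

Parcel:
  From 200 m to 1600 m (dry): cools by 9.8 × 1.4 = 13.72°C, giving 10.08°C.
  From 1600 m to 3400 m (saturated): cools by 5.6 × 1.8 = 10.08°C, giving 0°C.
Environment:
  From 200 m to 3400 m (environment): cools by 7.3 × 3.2 = 23.36°C, giving 0.44°C.
T_parcel − T_env = 0 − 0.44 = -0.44°C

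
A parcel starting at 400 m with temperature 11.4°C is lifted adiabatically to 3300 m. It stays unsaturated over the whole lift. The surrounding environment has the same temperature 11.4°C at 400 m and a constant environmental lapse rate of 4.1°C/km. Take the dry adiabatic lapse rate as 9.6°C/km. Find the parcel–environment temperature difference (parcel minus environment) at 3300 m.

-15.95°C (parcel cooler than environment)

Parcel:
  Dry to 3300 m: -9.6 × 2.9 km = -27.84°C, so T = -16.44°C.
Environment:
  Environment to 3300 m: -4.1 × 2.9 km = -11.89°C, so T = -0.49°C.
T_parcel − T_env = -16.44 − (-0.49) = -15.95°C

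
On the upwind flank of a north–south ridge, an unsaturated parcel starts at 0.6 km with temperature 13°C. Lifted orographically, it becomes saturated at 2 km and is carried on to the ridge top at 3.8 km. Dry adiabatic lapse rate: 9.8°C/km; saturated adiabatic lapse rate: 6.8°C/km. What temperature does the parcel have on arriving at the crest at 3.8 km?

-12.96°C

From 600 m to 2000 m (dry): cools by 9.8 × 1.4 = 13.72°C, giving -0.72°C.
From 2000 m to 3800 m (saturated): cools by 6.8 × 1.8 = 12.24°C, giving -12.96°C.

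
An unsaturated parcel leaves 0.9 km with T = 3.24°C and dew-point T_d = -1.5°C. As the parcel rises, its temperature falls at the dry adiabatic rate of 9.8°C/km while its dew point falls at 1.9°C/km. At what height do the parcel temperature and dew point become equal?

1.5 km

T and T_d converge at 9.8 − 1.9 = 7.9°C per km
Height above start = (3.24 − (-1.5)) / 7.9 = 0.6 km
LCL altitude = 900 m + 600 m = 1500 m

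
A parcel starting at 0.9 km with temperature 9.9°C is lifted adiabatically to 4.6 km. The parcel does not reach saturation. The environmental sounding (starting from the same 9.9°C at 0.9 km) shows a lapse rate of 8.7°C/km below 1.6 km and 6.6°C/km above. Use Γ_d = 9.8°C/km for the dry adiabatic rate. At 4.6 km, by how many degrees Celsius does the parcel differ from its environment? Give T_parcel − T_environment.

Parcel:
  From 900 m to 4600 m (dry): cools by 9.8 × 3.7 = 36.26°C, giving -26.36°C.
Environment:
  From 900 m to 1600 m (environment, lower layer): cools by 8.7 × 0.7 = 6.09°C, giving 3.81°C.
  From 1600 m to 4600 m (environment, upper layer): cools by 6.6 × 3 = 19.8°C, giving -15.99°C.
T_parcel − T_env = -26.36 − (-15.99) = -10.37°C

-10.37°C (parcel cooler than environment)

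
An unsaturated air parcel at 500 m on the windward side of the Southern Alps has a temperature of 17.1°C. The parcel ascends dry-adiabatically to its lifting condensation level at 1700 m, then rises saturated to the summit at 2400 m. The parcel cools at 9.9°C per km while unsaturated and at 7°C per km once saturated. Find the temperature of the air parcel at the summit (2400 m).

0.32°C

Dry to 1700 m: -9.9 × 1.2 km = -11.88°C, so T = 5.22°C.
Saturated to 2400 m: -7 × 0.7 km = -4.9°C, so T = 0.32°C.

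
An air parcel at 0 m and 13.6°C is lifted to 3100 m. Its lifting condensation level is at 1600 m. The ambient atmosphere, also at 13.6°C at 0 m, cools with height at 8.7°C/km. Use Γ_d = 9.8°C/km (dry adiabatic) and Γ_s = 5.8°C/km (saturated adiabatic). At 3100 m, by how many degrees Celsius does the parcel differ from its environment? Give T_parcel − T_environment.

Parcel:
  0–1600 m, dry: Δz = 1.6 km ⇒ ΔT = -15.68°C; T = -2.08°C
  1600–3100 m, saturated: Δz = 1.5 km ⇒ ΔT = -8.7°C; T = -10.78°C
Environment:
  0–3100 m, environment: Δz = 3.1 km ⇒ ΔT = -26.97°C; T = -13.37°C
T_parcel − T_env = -10.78 − (-13.37) = +2.59°C

+2.59°C (parcel warmer than environment)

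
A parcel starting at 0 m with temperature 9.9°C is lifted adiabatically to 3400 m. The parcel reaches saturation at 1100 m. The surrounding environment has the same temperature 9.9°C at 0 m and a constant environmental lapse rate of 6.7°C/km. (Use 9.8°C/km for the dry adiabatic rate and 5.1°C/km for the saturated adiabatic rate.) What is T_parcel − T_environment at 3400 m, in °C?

Parcel:
  From 0 m to 1100 m (dry): cools by 9.8 × 1.1 = 10.78°C, giving -0.88°C.
  From 1100 m to 3400 m (saturated): cools by 5.1 × 2.3 = 11.73°C, giving -12.61°C.
Environment:
  From 0 m to 3400 m (environment): cools by 6.7 × 3.4 = 22.78°C, giving -12.88°C.
T_parcel − T_env = -12.61 − (-12.88) = +0.27°C

+0.27°C (parcel warmer than environment)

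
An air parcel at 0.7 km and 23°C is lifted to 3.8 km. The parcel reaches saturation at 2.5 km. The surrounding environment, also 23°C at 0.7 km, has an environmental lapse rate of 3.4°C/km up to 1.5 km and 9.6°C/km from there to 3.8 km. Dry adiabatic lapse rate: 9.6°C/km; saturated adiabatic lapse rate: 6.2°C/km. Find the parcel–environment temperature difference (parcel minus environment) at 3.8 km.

Parcel:
  Dry to 2500 m: -9.6 × 1.8 km = -17.28°C, so T = 5.72°C.
  Saturated to 3800 m: -6.2 × 1.3 km = -8.06°C, so T = -2.34°C.
Environment:
  Environment, lower layer to 1500 m: -3.4 × 0.8 km = -2.72°C, so T = 20.28°C.
  Environment, upper layer to 3800 m: -9.6 × 2.3 km = -22.08°C, so T = -1.8°C.
T_parcel − T_env = -2.34 − (-1.8) = -0.54°C

-0.54°C (parcel cooler than environment)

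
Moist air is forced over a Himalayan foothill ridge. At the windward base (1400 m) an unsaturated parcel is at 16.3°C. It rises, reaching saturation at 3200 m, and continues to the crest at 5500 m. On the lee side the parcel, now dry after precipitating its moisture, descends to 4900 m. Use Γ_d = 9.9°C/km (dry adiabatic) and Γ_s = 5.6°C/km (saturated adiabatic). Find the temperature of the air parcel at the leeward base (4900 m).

1400–3200 m, dry: Δz = 1.8 km ⇒ ΔT = -17.82°C; T = -1.52°C
3200–5500 m, saturated: Δz = 2.3 km ⇒ ΔT = -12.88°C; T = -14.4°C
5500–4900 m, dry descent: Δz = 0.6 km ⇒ ΔT = +5.94°C; T = -8.46°C

-8.46°C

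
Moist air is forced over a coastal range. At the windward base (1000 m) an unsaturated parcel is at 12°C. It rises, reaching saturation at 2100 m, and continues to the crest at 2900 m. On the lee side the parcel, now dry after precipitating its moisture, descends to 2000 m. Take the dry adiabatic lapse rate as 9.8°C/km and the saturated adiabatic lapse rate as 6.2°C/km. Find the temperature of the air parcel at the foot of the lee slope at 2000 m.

1000 → 2100 m (dry, 9.8°C/km): ΔT = -9.8 × 1.1 = -10.78°C → T = 1.22°C
2100 → 2900 m (saturated, 6.2°C/km): ΔT = -6.2 × 0.8 = -4.96°C → T = -3.74°C
2900 → 2000 m (dry descent, 9.8°C/km): ΔT = +9.8 × 0.9 = +8.82°C → T = 5.08°C

5.08°C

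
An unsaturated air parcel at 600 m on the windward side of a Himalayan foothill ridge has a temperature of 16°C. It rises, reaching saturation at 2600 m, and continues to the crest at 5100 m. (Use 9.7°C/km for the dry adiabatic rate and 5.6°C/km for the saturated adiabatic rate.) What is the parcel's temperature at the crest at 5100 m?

From 600 m to 2600 m (dry): cools by 9.7 × 2 = 19.4°C, giving -3.4°C.
From 2600 m to 5100 m (saturated): cools by 5.6 × 2.5 = 14°C, giving -17.4°C.

-17.4°C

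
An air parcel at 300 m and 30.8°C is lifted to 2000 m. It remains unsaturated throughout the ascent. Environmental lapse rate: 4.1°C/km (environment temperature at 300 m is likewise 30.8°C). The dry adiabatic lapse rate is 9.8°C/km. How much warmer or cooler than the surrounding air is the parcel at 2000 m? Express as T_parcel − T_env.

-9.69°C (parcel cooler than environment)

Parcel:
  Dry to 2000 m: -9.8 × 1.7 km = -16.66°C, so T = 14.14°C.
Environment:
  Environment to 2000 m: -4.1 × 1.7 km = -6.97°C, so T = 23.83°C.
T_parcel − T_env = 14.14 − 23.83 = -9.69°C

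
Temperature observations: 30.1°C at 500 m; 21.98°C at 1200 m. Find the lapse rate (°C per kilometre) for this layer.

Γ = −ΔT/Δz = (30.1 − 21.98) / (1200 − 500) m
  = 8.12°C / 0.7 km = 11.6°C/km

11.6°C/km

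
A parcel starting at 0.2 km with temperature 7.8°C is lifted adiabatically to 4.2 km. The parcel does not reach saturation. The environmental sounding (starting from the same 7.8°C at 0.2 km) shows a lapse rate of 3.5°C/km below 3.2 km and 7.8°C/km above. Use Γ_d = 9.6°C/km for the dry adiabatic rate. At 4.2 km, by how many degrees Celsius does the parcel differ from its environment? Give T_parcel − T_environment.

Parcel:
  Dry to 4200 m: -9.6 × 4 km = -38.4°C, so T = -30.6°C.
Environment:
  Environment, lower layer to 3200 m: -3.5 × 3 km = -10.5°C, so T = -2.7°C.
  Environment, upper layer to 4200 m: -7.8 × 1 km = -7.8°C, so T = -10.5°C.
T_parcel − T_env = -30.6 − (-10.5) = -20.1°C

-20.1°C (parcel cooler than environment)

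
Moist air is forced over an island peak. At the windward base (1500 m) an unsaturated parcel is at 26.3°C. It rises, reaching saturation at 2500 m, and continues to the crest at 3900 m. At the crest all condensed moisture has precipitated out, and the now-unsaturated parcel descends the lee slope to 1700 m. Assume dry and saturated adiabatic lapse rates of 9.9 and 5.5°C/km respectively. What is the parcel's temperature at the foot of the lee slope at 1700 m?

30.48°C

From 1500 m to 2500 m (dry): cools by 9.9 × 1 = 9.9°C, giving 16.4°C.
From 2500 m to 3900 m (saturated): cools by 5.5 × 1.4 = 7.7°C, giving 8.7°C.
From 3900 m to 1700 m (dry descent): warms by 9.9 × 2.2 = 21.78°C, giving 30.48°C.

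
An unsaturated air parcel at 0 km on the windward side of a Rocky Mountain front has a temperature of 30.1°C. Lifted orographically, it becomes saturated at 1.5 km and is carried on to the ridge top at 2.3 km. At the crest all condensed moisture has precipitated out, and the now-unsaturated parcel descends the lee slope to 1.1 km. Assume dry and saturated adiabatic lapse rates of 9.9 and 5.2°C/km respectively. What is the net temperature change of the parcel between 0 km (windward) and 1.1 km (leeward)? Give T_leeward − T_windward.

0 → 1500 m (dry, 9.9°C/km): ΔT = -9.9 × 1.5 = -14.85°C → T = 15.25°C
1500 → 2300 m (saturated, 5.2°C/km): ΔT = -5.2 × 0.8 = -4.16°C → T = 11.09°C
2300 → 1100 m (dry descent, 9.9°C/km): ΔT = +9.9 × 1.2 = +11.88°C → T = 22.97°C
Net change vs windward start: 22.97 − 30.1 = -7.13°C

-7.13°C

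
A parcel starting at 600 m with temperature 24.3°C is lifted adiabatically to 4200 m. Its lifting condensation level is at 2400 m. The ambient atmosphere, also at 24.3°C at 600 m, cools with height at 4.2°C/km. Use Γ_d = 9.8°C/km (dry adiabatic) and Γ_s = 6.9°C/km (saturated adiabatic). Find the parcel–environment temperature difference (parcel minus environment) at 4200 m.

Parcel:
  600 → 2400 m (dry, 9.8°C/km): ΔT = -9.8 × 1.8 = -17.64°C → T = 6.66°C
  2400 → 4200 m (saturated, 6.9°C/km): ΔT = -6.9 × 1.8 = -12.42°C → T = -5.76°C
Environment:
  600 → 4200 m (environment, 4.2°C/km): ΔT = -4.2 × 3.6 = -15.12°C → T = 9.18°C
T_parcel − T_env = -5.76 − 9.18 = -14.94°C

-14.94°C (parcel cooler than environment)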